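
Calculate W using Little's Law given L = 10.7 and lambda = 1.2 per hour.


W = L / lambda = 10.7 / 1.2 = 8.9167 hours

8.9167 hours


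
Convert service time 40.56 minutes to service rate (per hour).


mu = 60 / avg_service_time = 60 / 40.56 = 1.48 per hour

1.48 per hour


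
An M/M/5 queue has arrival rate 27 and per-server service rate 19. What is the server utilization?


rho = lambda/(c*mu) = 27/(5*19) = 0.2842

0.2842


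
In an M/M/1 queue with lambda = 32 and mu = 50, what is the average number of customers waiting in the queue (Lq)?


rho = 32/50; Lq = rho^2/(1-rho) = 1.14

1.14


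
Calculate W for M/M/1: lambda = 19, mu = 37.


W = 1/(mu - lambda) = 1/(37 - 19) = 0.0556 hours

0.0556 hours


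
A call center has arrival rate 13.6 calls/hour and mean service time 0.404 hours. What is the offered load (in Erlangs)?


Offered load a = lambda * E[S] = 13.6 * 0.404 = 5.49 Erlangs

5.49 Erlangs


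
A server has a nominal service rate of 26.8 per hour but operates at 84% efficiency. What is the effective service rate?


Effective rate = mu * efficiency = 26.8 * 0.84 = 22.51 per hour

22.51 per hour


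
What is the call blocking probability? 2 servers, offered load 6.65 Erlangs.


B(N,A) = (A^N/N!) / sum(A^k/k!, k=0..N) with N=2, A=6.65 = 0.743

0.743


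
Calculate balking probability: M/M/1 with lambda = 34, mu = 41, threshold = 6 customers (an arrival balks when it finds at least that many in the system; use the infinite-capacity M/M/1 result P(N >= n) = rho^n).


P(N >= 6) = rho^6 = (34/41)^6 = 0.3252

0.3252


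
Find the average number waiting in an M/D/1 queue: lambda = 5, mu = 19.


M/D/1: Lq = rho^2 / (2*(1-rho)) where rho = 5/19; Lq = 0.05

0.05


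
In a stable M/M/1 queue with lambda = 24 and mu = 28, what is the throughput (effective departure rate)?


For a stable queue (lambda < mu), throughput = lambda = 24 per hour

24 per hour


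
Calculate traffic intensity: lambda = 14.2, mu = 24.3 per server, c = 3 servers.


rho = lambda / (c * mu) = 14.2 / (3 * 24.3) = 0.1948

0.1948


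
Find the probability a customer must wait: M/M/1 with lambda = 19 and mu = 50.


P(wait) = rho = lambda/mu = 19/50 = 0.38

0.38


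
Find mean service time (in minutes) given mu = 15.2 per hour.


Mean service time = 60/mu = 60/15.2 = 3.95 minutes

3.95 minutes


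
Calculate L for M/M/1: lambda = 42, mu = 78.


rho = 42/78; L = rho/(1-rho) = 1.17

1.17


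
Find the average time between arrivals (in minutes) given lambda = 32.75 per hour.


Mean interarrival time = 60/lambda = 60/32.75 = 1.83 minutes

1.83 minutes


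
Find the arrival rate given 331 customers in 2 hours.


lambda = total arrivals / time = 331 / 2 = 165.5 per hour

165.5 per hour


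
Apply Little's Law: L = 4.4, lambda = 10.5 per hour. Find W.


W = L / lambda = 4.4 / 10.5 = 0.419 hours

0.419 hours


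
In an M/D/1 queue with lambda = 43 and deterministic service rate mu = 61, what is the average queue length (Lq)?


M/D/1: Lq = rho^2 / (2*(1-rho)) where rho = 43/61; Lq = 0.84

0.84


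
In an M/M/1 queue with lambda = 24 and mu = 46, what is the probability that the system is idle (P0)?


P0 = 1 - rho = 1 - 24/46 = 0.4783

0.4783


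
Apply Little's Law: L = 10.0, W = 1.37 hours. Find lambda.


lambda = L / W = 10.0 / 1.37 = 7.3 per hour

7.3 per hour


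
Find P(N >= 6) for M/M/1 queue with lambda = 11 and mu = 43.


P(N >= 6) = rho^6 = (11/43)^6 = 0.0003

0.0003


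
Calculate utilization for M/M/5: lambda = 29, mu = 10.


rho = lambda/(c*mu) = 29/(5*10) = 0.58

0.58


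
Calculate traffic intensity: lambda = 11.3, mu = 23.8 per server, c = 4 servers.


rho = lambda / (c * mu) = 11.3 / (4 * 23.8) = 0.1187

0.1187


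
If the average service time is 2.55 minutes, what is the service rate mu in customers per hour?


mu = 60 / avg_service_time = 60 / 2.55 = 23.53 per hour

23.53 per hour


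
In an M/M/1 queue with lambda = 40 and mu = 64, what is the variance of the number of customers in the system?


rho = 40/64; Var(N) = rho/(1-rho)^2 = 4.44

4.44


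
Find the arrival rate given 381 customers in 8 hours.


lambda = total arrivals / time = 381 / 8 = 47.63 per hour

47.63 per hour


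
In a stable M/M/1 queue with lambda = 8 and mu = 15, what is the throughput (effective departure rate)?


For a stable queue (lambda < mu), throughput = lambda = 8 per hour

8 per hour


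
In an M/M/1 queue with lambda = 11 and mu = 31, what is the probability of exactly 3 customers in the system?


rho = 11/31; P(n) = (1-rho)*rho^n = (1-11/31)*(11/31)^3 = 0.0288

0.0288


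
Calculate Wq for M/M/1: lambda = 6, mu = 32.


rho = 6/32; Wq = rho/(mu - lambda) = 0.0072 hours

0.0072 hours


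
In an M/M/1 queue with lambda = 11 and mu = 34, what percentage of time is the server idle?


Idle fraction = (1 - rho) * 100 = (1 - 11/34) * 100 = 67.6%

67.6%


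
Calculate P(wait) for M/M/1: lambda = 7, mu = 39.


P(wait) = rho = lambda/mu = 7/39 = 0.1795

0.1795


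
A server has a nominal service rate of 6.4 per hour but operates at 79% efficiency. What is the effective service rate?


Effective rate = mu * efficiency = 6.4 * 0.79 = 5.06 per hour

5.06 per hour


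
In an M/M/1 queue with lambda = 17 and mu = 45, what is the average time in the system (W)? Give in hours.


W = 1/(mu - lambda) = 1/(45 - 17) = 0.0357 hours

0.0357 hours


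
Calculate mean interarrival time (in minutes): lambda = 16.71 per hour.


Mean interarrival time = 60/lambda = 60/16.71 = 3.59 minutes

3.59 minutes


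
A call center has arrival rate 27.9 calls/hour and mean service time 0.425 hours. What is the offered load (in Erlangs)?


Offered load a = lambda * E[S] = 27.9 * 0.425 = 11.86 Erlangs

11.86 Erlangs


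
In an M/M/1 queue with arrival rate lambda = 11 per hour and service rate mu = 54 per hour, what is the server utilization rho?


rho = lambda/mu = 11/54 = 0.2037

0.2037


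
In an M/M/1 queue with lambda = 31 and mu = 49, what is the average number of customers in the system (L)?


rho = 31/49; L = rho/(1-rho) = 1.72

1.72


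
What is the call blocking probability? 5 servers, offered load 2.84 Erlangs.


B(N,A) = (A^N/N!) / sum(A^k/k!, k=0..N) with N=5, A=2.84 = 0.0966

0.0966


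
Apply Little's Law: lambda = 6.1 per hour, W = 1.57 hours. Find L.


L = lambda * W = 6.1 * 1.57 = 9.58

9.58


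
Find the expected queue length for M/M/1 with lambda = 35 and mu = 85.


rho = 35/85; Lq = rho^2/(1-rho) = 0.29

0.29


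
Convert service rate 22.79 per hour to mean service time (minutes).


Mean service time = 60/mu = 60/22.79 = 2.63 minutes

2.63 minutes


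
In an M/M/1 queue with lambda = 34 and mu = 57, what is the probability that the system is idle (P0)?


P0 = 1 - rho = 1 - 34/57 = 0.4035

0.4035


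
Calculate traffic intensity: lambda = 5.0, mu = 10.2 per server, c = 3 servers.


rho = lambda / (c * mu) = 5.0 / (3 * 10.2) = 0.1634

0.1634


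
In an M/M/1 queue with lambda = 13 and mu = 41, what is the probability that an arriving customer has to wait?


P(wait) = rho = lambda/mu = 13/41 = 0.3171

0.3171


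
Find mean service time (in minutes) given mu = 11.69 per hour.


Mean service time = 60/mu = 60/11.69 = 5.13 minutes

5.13 minutes


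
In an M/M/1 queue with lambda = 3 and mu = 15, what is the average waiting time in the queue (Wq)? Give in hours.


rho = 3/15; Wq = rho/(mu - lambda) = 0.0167 hours

0.0167 hours


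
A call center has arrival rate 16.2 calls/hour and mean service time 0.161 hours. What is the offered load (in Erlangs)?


Offered load a = lambda * E[S] = 16.2 * 0.161 = 2.61 Erlangs

2.61 Erlangs


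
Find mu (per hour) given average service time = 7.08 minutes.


mu = 60 / avg_service_time = 60 / 7.08 = 8.47 per hour

8.47 per hour


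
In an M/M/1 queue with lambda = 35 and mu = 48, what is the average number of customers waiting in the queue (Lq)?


rho = 35/48; Lq = rho^2/(1-rho) = 1.96

1.96


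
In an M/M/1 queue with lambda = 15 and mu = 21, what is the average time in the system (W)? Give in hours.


W = 1/(mu - lambda) = 1/(21 - 15) = 0.1667 hours

0.1667 hours


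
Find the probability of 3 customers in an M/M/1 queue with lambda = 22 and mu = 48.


rho = 22/48; P(n) = (1-rho)*rho^n = (1-22/48)*(22/48)^3 = 0.0522

0.0522


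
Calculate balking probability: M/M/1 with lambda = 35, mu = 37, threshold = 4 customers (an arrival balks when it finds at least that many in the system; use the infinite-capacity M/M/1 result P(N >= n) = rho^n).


P(N >= 4) = rho^4 = (35/37)^4 = 0.8007

0.8007


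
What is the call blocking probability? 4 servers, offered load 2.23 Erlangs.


B(N,A) = (A^N/N!) / sum(A^k/k!, k=0..N) with N=4, A=2.23 = 0.1199

0.1199


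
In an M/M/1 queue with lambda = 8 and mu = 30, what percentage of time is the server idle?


Idle fraction = (1 - rho) * 100 = (1 - 8/30) * 100 = 73.3%

73.3%


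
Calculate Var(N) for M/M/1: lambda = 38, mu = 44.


rho = 38/44; Var(N) = rho/(1-rho)^2 = 46.44

46.44


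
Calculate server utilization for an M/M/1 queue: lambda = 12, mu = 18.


rho = lambda/mu = 12/18 = 0.6667

0.6667


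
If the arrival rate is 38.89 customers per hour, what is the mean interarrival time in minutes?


Mean interarrival time = 60/lambda = 60/38.89 = 1.54 minutes

1.54 minutes


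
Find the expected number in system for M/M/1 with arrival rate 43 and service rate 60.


rho = 43/60; L = rho/(1-rho) = 2.53

2.53


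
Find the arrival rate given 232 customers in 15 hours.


lambda = total arrivals / time = 232 / 15 = 15.47 per hour

15.47 per hour


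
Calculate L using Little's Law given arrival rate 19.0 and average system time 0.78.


L = lambda * W = 19.0 * 0.78 = 14.82

14.82


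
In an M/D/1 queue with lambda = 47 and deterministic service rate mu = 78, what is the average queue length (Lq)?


M/D/1: Lq = rho^2 / (2*(1-rho)) where rho = 47/78; Lq = 0.46

0.46


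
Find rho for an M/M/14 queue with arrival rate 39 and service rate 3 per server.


rho = lambda/(c*mu) = 39/(14*3) = 0.9286

0.9286


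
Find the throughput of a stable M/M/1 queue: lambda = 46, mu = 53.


For a stable queue (lambda < mu), throughput = lambda = 46 per hour

46 per hour


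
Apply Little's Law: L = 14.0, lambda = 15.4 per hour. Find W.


W = L / lambda = 14.0 / 15.4 = 0.9091 hours

0.9091 hours


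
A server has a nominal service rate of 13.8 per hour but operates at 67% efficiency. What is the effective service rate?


Effective rate = mu * efficiency = 13.8 * 0.67 = 9.25 per hour

9.25 per hour


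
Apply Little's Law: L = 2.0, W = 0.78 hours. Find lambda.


lambda = L / W = 2.0 / 0.78 = 2.56 per hour

2.56 per hour


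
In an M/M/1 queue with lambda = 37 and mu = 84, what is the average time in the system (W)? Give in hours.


W = 1/(mu - lambda) = 1/(84 - 37) = 0.0213 hours

0.0213 hours


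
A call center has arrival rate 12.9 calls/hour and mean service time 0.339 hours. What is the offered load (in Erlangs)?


Offered load a = lambda * E[S] = 12.9 * 0.339 = 4.37 Erlangs

4.37 Erlangs


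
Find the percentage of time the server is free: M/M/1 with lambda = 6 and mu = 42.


Idle fraction = (1 - rho) * 100 = (1 - 6/42) * 100 = 85.7%

85.7%


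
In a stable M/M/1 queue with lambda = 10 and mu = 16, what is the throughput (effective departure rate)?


For a stable queue (lambda < mu), throughput = lambda = 10 per hour

10 per hour


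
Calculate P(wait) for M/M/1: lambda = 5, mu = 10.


P(wait) = rho = lambda/mu = 5/10 = 0.5

0.5


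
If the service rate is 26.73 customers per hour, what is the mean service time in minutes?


Mean service time = 60/mu = 60/26.73 = 2.24 minutes

2.24 minutes


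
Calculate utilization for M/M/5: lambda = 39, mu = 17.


rho = lambda/(c*mu) = 39/(5*17) = 0.4588

0.4588


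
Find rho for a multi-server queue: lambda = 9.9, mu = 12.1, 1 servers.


rho = lambda / (c * mu) = 9.9 / (1 * 12.1) = 0.8182

0.8182


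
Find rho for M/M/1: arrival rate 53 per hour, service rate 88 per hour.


rho = lambda/mu = 53/88 = 0.6023

0.6023


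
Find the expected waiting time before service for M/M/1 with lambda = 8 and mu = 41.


rho = 8/41; Wq = rho/(mu - lambda) = 0.0059 hours

0.0059 hours


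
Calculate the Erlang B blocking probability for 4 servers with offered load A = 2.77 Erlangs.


B(N,A) = (A^N/N!) / sum(A^k/k!, k=0..N) with N=4, A=2.77 = 0.1803

0.1803


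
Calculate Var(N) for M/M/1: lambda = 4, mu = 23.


rho = 4/23; Var(N) = rho/(1-rho)^2 = 0.25

0.25


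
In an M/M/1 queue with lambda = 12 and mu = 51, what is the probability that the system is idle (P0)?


P0 = 1 - rho = 1 - 12/51 = 0.7647

0.7647


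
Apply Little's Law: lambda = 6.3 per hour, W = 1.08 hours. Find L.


L = lambda * W = 6.3 * 1.08 = 6.8

6.8


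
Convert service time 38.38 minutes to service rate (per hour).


mu = 60 / avg_service_time = 60 / 38.38 = 1.56 per hour

1.56 per hour


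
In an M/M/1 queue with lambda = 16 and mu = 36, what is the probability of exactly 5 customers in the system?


rho = 16/36; P(n) = (1-rho)*rho^n = (1-16/36)*(16/36)^5 = 0.0096

0.0096


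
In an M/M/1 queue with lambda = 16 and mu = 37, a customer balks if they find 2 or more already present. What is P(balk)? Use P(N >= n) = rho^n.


P(N >= 2) = rho^2 = (16/37)^2 = 0.187

0.187


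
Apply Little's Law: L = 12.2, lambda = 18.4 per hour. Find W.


W = L / lambda = 12.2 / 18.4 = 0.663 hours

0.663 hours


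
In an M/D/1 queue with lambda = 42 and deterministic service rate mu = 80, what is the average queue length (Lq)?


M/D/1: Lq = rho^2 / (2*(1-rho)) where rho = 42/80; Lq = 0.29

0.29


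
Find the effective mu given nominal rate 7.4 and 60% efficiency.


Effective rate = mu * efficiency = 7.4 * 0.6 = 4.44 per hour

4.44 per hour


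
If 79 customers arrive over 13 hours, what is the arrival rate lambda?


lambda = total arrivals / time = 79 / 13 = 6.08 per hour

6.08 per hour


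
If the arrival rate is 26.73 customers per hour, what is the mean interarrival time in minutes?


Mean interarrival time = 60/lambda = 60/26.73 = 2.24 minutes

2.24 minutes


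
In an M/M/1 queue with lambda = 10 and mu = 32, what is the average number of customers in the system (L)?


rho = 10/32; L = rho/(1-rho) = 0.45

0.45


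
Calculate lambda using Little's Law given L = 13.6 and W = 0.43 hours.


lambda = L / W = 13.6 / 0.43 = 31.63 per hour

31.63 per hour


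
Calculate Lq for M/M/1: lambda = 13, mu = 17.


rho = 13/17; Lq = rho^2/(1-rho) = 2.49

2.49


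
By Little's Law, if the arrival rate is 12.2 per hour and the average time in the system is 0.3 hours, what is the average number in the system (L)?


L = lambda * W = 12.2 * 0.3 = 3.66

3.66


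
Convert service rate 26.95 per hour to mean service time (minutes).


Mean service time = 60/mu = 60/26.95 = 2.23 minutes

2.23 minutes


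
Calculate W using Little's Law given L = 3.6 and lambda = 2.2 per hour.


W = L / lambda = 3.6 / 2.2 = 1.6364 hours

1.6364 hours


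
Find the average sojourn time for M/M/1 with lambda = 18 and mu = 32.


W = 1/(mu - lambda) = 1/(32 - 18) = 0.0714 hours

0.0714 hours


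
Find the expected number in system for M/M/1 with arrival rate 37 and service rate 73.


rho = 37/73; L = rho/(1-rho) = 1.03

1.03


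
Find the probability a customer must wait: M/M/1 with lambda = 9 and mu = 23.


P(wait) = rho = lambda/mu = 9/23 = 0.3913

0.3913


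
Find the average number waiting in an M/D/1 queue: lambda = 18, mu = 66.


M/D/1: Lq = rho^2 / (2*(1-rho)) where rho = 18/66; Lq = 0.05

0.05


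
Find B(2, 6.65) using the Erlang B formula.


B(N,A) = (A^N/N!) / sum(A^k/k!, k=0..N) with N=2, A=6.65 = 0.743

0.743


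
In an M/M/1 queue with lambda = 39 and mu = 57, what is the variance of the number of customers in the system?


rho = 39/57; Var(N) = rho/(1-rho)^2 = 6.86

6.86


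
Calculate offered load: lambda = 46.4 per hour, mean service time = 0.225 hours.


Offered load a = lambda * E[S] = 46.4 * 0.225 = 10.44 Erlangs

10.44 Erlangs


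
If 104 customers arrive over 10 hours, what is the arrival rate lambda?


lambda = total arrivals / time = 104 / 10 = 10.4 per hour

10.4 per hour


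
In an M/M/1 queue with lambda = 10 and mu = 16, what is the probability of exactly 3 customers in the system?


rho = 10/16; P(n) = (1-rho)*rho^n = (1-10/16)*(10/16)^3 = 0.0916

0.0916


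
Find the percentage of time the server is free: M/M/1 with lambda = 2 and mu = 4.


Idle fraction = (1 - rho) * 100 = (1 - 2/4) * 100 = 50.0%

50.0%


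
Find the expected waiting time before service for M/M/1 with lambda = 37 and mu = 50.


rho = 37/50; Wq = rho/(mu - lambda) = 0.0569 hours

0.0569 hours


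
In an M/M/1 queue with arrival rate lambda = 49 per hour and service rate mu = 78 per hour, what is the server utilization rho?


rho = lambda/mu = 49/78 = 0.6282

0.6282


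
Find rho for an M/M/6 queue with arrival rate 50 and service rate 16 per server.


rho = lambda/(c*mu) = 50/(6*16) = 0.5208

0.5208


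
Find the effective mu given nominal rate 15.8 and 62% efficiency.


Effective rate = mu * efficiency = 15.8 * 0.62 = 9.8 per hour

9.8 per hour


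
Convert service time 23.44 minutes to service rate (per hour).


mu = 60 / avg_service_time = 60 / 23.44 = 2.56 per hour

2.56 per hour


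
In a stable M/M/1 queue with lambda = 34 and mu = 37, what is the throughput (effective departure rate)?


For a stable queue (lambda < mu), throughput = lambda = 34 per hour

34 per hour


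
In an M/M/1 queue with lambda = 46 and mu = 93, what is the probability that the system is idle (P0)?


P0 = 1 - rho = 1 - 46/93 = 0.5054

0.5054


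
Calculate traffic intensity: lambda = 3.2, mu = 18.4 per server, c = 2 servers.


rho = lambda / (c * mu) = 3.2 / (2 * 18.4) = 0.087

0.087


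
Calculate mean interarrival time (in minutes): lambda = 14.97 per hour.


Mean interarrival time = 60/lambda = 60/14.97 = 4.01 minutes

4.01 minutes


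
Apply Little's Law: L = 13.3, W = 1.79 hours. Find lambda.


lambda = L / W = 13.3 / 1.79 = 7.43 per hour

7.43 per hour


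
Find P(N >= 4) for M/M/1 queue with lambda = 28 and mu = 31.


P(N >= 4) = rho^4 = (28/31)^4 = 0.6656

0.6656


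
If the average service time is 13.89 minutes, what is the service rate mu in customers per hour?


mu = 60 / avg_service_time = 60 / 13.89 = 4.32 per hour

4.32 per hour


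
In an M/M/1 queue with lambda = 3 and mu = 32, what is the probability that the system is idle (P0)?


P0 = 1 - rho = 1 - 3/32 = 0.9063

0.9063


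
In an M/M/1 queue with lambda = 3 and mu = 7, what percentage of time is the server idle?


Idle fraction = (1 - rho) * 100 = (1 - 3/7) * 100 = 57.1%

57.1%


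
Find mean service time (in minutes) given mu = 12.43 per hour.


Mean service time = 60/mu = 60/12.43 = 4.83 minutes

4.83 minutes


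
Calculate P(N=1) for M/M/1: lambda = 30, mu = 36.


rho = 30/36; P(n) = (1-rho)*rho^n = (1-30/36)*(30/36)^1 = 0.1389

0.1389


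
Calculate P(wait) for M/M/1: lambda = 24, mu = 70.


P(wait) = rho = lambda/mu = 24/70 = 0.3429

0.3429


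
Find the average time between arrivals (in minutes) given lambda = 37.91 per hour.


Mean interarrival time = 60/lambda = 60/37.91 = 1.58 minutes

1.58 minutes


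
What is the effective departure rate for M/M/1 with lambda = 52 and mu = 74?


For a stable queue (lambda < mu), throughput = lambda = 52 per hour

52 per hour


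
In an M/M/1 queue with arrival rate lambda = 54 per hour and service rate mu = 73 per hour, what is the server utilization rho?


rho = lambda/mu = 54/73 = 0.7397

0.7397


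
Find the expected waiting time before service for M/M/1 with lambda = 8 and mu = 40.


rho = 8/40; Wq = rho/(mu - lambda) = 0.0063 hours

0.0063 hours


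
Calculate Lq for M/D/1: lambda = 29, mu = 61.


M/D/1: Lq = rho^2 / (2*(1-rho)) where rho = 29/61; Lq = 0.22

0.22


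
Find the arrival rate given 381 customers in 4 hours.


lambda = total arrivals / time = 381 / 4 = 95.25 per hour

95.25 per hour


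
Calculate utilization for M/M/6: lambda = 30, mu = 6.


rho = lambda/(c*mu) = 30/(6*6) = 0.8333

0.8333


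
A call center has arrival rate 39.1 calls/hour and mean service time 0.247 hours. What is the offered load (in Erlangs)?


Offered load a = lambda * E[S] = 39.1 * 0.247 = 9.66 Erlangs

9.66 Erlangs


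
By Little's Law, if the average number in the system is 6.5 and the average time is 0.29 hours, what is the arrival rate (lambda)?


lambda = L / W = 6.5 / 0.29 = 22.41 per hour

22.41 per hour


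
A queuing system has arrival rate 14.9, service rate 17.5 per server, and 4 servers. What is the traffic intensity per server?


rho = lambda / (c * mu) = 14.9 / (4 * 17.5) = 0.2129

0.2129


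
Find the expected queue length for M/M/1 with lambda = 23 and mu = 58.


rho = 23/58; Lq = rho^2/(1-rho) = 0.26

0.26


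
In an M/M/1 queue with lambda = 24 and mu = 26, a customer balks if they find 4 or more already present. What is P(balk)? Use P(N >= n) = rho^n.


P(N >= 4) = rho^4 = (24/26)^4 = 0.726

0.726


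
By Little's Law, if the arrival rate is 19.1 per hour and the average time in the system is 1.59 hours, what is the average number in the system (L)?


L = lambda * W = 19.1 * 1.59 = 30.37

30.37


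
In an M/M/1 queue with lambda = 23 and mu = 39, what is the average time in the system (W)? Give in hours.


W = 1/(mu - lambda) = 1/(39 - 23) = 0.0625 hours

0.0625 hours


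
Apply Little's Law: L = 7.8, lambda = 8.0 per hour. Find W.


W = L / lambda = 7.8 / 8.0 = 0.975 hours

0.975 hours


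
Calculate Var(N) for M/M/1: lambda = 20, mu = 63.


rho = 20/63; Var(N) = rho/(1-rho)^2 = 0.68

0.68


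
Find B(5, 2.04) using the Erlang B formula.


B(N,A) = (A^N/N!) / sum(A^k/k!, k=0..N) with N=5, A=2.04 = 0.039

0.039


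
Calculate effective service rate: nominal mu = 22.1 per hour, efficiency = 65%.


Effective rate = mu * efficiency = 22.1 * 0.65 = 14.37 per hour

14.37 per hour


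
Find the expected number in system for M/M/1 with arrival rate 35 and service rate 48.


rho = 35/48; L = rho/(1-rho) = 2.69

2.69


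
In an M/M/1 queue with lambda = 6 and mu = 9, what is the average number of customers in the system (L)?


rho = 6/9; L = rho/(1-rho) = 2.0

2.0


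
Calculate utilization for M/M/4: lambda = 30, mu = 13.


rho = lambda/(c*mu) = 30/(4*13) = 0.5769

0.5769


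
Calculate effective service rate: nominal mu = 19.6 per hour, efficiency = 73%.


Effective rate = mu * efficiency = 19.6 * 0.73 = 14.31 per hour

14.31 per hour


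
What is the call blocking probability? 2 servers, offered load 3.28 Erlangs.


B(N,A) = (A^N/N!) / sum(A^k/k!, k=0..N) with N=2, A=3.28 = 0.5569

0.5569


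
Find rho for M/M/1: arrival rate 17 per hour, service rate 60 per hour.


rho = lambda/mu = 17/60 = 0.2833

0.2833


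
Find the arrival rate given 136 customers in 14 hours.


lambda = total arrivals / time = 136 / 14 = 9.71 per hour

9.71 per hour


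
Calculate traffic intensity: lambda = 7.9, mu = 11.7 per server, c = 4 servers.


rho = lambda / (c * mu) = 7.9 / (4 * 11.7) = 0.1688

0.1688


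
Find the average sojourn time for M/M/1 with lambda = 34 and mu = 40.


W = 1/(mu - lambda) = 1/(40 - 34) = 0.1667 hours

0.1667 hours


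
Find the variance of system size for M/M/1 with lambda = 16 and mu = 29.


rho = 16/29; Var(N) = rho/(1-rho)^2 = 2.75

2.75


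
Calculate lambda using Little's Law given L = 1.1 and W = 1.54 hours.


lambda = L / W = 1.1 / 1.54 = 0.71 per hour

0.71 per hour


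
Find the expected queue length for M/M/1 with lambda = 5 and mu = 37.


rho = 5/37; Lq = rho^2/(1-rho) = 0.02

0.02


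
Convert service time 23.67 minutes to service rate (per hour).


mu = 60 / avg_service_time = 60 / 23.67 = 2.53 per hour

2.53 per hour


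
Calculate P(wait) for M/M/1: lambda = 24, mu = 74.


P(wait) = rho = lambda/mu = 24/74 = 0.3243

0.3243


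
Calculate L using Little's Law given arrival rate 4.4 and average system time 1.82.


L = lambda * W = 4.4 * 1.82 = 8.01

8.01


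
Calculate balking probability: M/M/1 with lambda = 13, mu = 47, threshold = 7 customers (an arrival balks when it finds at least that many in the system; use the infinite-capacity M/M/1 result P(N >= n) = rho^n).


P(N >= 7) = rho^7 = (13/47)^7 = 0.0001

0.0001


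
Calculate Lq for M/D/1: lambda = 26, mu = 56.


M/D/1: Lq = rho^2 / (2*(1-rho)) where rho = 26/56; Lq = 0.2

0.2


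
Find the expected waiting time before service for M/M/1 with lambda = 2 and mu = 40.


rho = 2/40; Wq = rho/(mu - lambda) = 0.0013 hours

0.0013 hours


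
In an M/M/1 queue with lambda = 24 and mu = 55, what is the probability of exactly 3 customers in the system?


rho = 24/55; P(n) = (1-rho)*rho^n = (1-24/55)*(24/55)^3 = 0.0468

0.0468


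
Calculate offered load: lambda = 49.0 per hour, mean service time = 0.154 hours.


Offered load a = lambda * E[S] = 49.0 * 0.154 = 7.55 Erlangs

7.55 Erlangs


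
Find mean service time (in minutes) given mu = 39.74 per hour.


Mean service time = 60/mu = 60/39.74 = 1.51 minutes

1.51 minutes


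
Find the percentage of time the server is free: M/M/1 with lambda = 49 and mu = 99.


Idle fraction = (1 - rho) * 100 = (1 - 49/99) * 100 = 50.5%

50.5%


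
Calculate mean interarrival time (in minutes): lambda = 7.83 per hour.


Mean interarrival time = 60/lambda = 60/7.83 = 7.66 minutes

7.66 minutes


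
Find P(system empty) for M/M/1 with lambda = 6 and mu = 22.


P0 = 1 - rho = 1 - 6/22 = 0.7273

0.7273


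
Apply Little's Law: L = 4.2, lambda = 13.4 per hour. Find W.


W = L / lambda = 4.2 / 13.4 = 0.3134 hours

0.3134 hours


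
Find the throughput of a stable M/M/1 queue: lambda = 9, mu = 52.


For a stable queue (lambda < mu), throughput = lambda = 9 per hour

9 per hour


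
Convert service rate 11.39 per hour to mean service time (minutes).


Mean service time = 60/mu = 60/11.39 = 5.27 minutes

5.27 minutes


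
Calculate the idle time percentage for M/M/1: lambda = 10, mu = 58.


Idle fraction = (1 - rho) * 100 = (1 - 10/58) * 100 = 82.8%

82.8%


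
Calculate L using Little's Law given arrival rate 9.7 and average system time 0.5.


L = lambda * W = 9.7 * 0.5 = 4.85

4.85


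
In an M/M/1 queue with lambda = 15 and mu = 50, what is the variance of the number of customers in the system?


rho = 15/50; Var(N) = rho/(1-rho)^2 = 0.61

0.61


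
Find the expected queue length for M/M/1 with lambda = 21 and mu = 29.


rho = 21/29; Lq = rho^2/(1-rho) = 1.9

1.9


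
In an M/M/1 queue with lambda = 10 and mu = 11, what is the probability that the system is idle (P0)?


P0 = 1 - rho = 1 - 10/11 = 0.0909

0.0909


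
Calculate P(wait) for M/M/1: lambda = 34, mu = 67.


P(wait) = rho = lambda/mu = 34/67 = 0.5075

0.5075


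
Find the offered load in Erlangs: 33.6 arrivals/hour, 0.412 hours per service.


Offered load a = lambda * E[S] = 33.6 * 0.412 = 13.84 Erlangs

13.84 Erlangs


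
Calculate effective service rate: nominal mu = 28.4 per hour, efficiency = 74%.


Effective rate = mu * efficiency = 28.4 * 0.74 = 21.02 per hour

21.02 per hour


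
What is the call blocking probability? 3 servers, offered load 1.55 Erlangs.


B(N,A) = (A^N/N!) / sum(A^k/k!, k=0..N) with N=3, A=1.55 = 0.142

0.142


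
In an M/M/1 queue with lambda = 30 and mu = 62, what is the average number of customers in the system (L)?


rho = 30/62; L = rho/(1-rho) = 0.94

0.94


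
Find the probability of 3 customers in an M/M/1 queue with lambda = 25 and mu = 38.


rho = 25/38; P(n) = (1-rho)*rho^n = (1-25/38)*(25/38)^3 = 0.0974

0.0974


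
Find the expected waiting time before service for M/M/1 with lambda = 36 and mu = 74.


rho = 36/74; Wq = rho/(mu - lambda) = 0.0128 hours

0.0128 hours


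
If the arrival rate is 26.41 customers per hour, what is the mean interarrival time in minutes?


Mean interarrival time = 60/lambda = 60/26.41 = 2.27 minutes

2.27 minutes


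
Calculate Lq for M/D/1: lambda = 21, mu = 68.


M/D/1: Lq = rho^2 / (2*(1-rho)) where rho = 21/68; Lq = 0.07

0.07


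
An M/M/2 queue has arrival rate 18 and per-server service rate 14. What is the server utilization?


rho = lambda/(c*mu) = 18/(2*14) = 0.6429

0.6429


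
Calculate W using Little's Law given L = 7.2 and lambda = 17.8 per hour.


W = L / lambda = 7.2 / 17.8 = 0.4045 hours

0.4045 hours


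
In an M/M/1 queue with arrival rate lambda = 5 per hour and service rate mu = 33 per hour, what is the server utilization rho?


rho = lambda/mu = 5/33 = 0.1515

0.1515


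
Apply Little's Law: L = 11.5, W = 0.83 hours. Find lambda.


lambda = L / W = 11.5 / 0.83 = 13.86 per hour

13.86 per hour


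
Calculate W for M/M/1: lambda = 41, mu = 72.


W = 1/(mu - lambda) = 1/(72 - 41) = 0.0323 hours

0.0323 hours


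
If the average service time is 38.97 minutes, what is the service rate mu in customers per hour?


mu = 60 / avg_service_time = 60 / 38.97 = 1.54 per hour

1.54 per hour


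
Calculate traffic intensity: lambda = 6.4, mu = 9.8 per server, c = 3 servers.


rho = lambda / (c * mu) = 6.4 / (3 * 9.8) = 0.2177

0.2177


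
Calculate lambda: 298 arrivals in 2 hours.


lambda = total arrivals / time = 298 / 2 = 149.0 per hour

149.0 per hour


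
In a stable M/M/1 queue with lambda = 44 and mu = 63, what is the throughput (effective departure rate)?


For a stable queue (lambda < mu), throughput = lambda = 44 per hour

44 per hour


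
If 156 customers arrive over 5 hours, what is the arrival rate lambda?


lambda = total arrivals / time = 156 / 5 = 31.2 per hour

31.2 per hour


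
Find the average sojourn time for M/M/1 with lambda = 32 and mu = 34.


W = 1/(mu - lambda) = 1/(34 - 32) = 0.5 hours

0.5 hours


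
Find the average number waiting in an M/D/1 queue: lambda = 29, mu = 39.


M/D/1: Lq = rho^2 / (2*(1-rho)) where rho = 29/39; Lq = 1.08

1.08


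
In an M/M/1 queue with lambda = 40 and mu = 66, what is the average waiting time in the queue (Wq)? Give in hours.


rho = 40/66; Wq = rho/(mu - lambda) = 0.0233 hours

0.0233 hours


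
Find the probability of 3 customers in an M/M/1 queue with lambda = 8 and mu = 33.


rho = 8/33; P(n) = (1-rho)*rho^n = (1-8/33)*(8/33)^3 = 0.0108

0.0108


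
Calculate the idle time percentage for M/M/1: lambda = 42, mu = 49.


Idle fraction = (1 - rho) * 100 = (1 - 42/49) * 100 = 14.3%

14.3%


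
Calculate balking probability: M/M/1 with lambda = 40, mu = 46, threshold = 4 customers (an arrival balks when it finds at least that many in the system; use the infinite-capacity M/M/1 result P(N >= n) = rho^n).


P(N >= 4) = rho^4 = (40/46)^4 = 0.5718

0.5718


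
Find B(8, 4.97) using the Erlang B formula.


B(N,A) = (A^N/N!) / sum(A^k/k!, k=0..N) with N=8, A=4.97 = 0.0686

0.0686


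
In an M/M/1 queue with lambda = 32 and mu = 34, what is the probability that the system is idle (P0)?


P0 = 1 - rho = 1 - 32/34 = 0.0588

0.0588


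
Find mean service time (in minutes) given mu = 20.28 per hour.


Mean service time = 60/mu = 60/20.28 = 2.96 minutes

2.96 minutes


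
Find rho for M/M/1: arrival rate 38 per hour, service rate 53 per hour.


rho = lambda/mu = 38/53 = 0.717

0.717


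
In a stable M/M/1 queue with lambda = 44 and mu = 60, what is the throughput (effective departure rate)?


For a stable queue (lambda < mu), throughput = lambda = 44 per hour

44 per hour


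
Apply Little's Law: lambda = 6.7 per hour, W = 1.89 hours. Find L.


L = lambda * W = 6.7 * 1.89 = 12.66

12.66


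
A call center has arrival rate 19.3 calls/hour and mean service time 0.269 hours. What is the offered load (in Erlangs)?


Offered load a = lambda * E[S] = 19.3 * 0.269 = 5.19 Erlangs

5.19 Erlangs


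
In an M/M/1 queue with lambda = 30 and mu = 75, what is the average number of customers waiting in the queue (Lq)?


rho = 30/75; Lq = rho^2/(1-rho) = 0.27

0.27


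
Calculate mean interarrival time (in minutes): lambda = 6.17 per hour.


Mean interarrival time = 60/lambda = 60/6.17 = 9.72 minutes

9.72 minutes


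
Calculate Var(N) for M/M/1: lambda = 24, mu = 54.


rho = 24/54; Var(N) = rho/(1-rho)^2 = 1.44

1.44


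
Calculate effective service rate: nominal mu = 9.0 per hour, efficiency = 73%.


Effective rate = mu * efficiency = 9.0 * 0.73 = 6.57 per hour

6.57 per hour


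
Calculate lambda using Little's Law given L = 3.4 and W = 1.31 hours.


lambda = L / W = 3.4 / 1.31 = 2.6 per hour

2.6 per hour


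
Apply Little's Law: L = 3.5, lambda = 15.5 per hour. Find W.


W = L / lambda = 3.5 / 15.5 = 0.2258 hours

0.2258 hours


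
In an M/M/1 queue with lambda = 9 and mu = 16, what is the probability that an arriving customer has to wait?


P(wait) = rho = lambda/mu = 9/16 = 0.5625

0.5625


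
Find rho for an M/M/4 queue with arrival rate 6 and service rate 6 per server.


rho = lambda/(c*mu) = 6/(4*6) = 0.25

0.25


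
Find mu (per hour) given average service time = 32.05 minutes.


mu = 60 / avg_service_time = 60 / 32.05 = 1.87 per hour

1.87 per hour


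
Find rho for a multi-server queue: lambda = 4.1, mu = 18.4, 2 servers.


rho = lambda / (c * mu) = 4.1 / (2 * 18.4) = 0.1114

0.1114


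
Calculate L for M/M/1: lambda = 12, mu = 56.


rho = 12/56; L = rho/(1-rho) = 0.27

0.27


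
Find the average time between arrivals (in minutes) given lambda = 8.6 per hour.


Mean interarrival time = 60/lambda = 60/8.6 = 6.98 minutes

6.98 minutes


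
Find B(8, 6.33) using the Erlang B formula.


B(N,A) = (A^N/N!) / sum(A^k/k!, k=0..N) with N=8, A=6.33 = 0.1404

0.1404


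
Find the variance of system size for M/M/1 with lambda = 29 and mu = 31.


rho = 29/31; Var(N) = rho/(1-rho)^2 = 224.75

224.75


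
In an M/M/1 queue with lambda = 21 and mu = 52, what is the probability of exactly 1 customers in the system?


rho = 21/52; P(n) = (1-rho)*rho^n = (1-21/52)*(21/52)^1 = 0.2408

0.2408


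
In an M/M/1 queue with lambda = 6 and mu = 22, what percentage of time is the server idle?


Idle fraction = (1 - rho) * 100 = (1 - 6/22) * 100 = 72.7%

72.7%


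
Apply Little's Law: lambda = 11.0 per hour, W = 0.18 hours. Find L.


L = lambda * W = 11.0 * 0.18 = 1.98

1.98


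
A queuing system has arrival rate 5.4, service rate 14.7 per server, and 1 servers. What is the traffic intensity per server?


rho = lambda / (c * mu) = 5.4 / (1 * 14.7) = 0.3673

0.3673


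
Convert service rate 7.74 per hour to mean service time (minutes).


Mean service time = 60/mu = 60/7.74 = 7.75 minutes

7.75 minutes


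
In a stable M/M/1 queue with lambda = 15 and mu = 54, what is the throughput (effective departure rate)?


For a stable queue (lambda < mu), throughput = lambda = 15 per hour

15 per hour


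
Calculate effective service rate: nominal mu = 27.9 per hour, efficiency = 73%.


Effective rate = mu * efficiency = 27.9 * 0.73 = 20.37 per hour

20.37 per hour


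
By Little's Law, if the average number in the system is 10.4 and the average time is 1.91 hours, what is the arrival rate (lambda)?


lambda = L / W = 10.4 / 1.91 = 5.45 per hour

5.45 per hour


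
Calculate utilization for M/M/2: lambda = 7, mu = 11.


rho = lambda/(c*mu) = 7/(2*11) = 0.3182

0.3182


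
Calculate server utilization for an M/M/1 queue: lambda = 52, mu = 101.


rho = lambda/mu = 52/101 = 0.5149

0.5149


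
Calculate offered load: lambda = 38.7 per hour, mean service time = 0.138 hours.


Offered load a = lambda * E[S] = 38.7 * 0.138 = 5.34 Erlangs

5.34 Erlangs


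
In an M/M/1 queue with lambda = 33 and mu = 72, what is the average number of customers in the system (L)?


rho = 33/72; L = rho/(1-rho) = 0.85

0.85


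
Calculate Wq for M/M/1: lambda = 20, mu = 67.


rho = 20/67; Wq = rho/(mu - lambda) = 0.0064 hours

0.0064 hours


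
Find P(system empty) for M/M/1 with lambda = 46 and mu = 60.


P0 = 1 - rho = 1 - 46/60 = 0.2333

0.2333


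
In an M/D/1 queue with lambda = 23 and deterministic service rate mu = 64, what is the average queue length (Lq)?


M/D/1: Lq = rho^2 / (2*(1-rho)) where rho = 23/64; Lq = 0.1

0.1


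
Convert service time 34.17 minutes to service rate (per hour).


mu = 60 / avg_service_time = 60 / 34.17 = 1.76 per hour

1.76 per hour


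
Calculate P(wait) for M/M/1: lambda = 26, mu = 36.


P(wait) = rho = lambda/mu = 26/36 = 0.7222

0.7222


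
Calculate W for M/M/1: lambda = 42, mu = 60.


W = 1/(mu - lambda) = 1/(60 - 42) = 0.0556 hours

0.0556 hours


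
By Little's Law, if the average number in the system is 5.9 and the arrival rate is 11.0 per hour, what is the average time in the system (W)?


W = L / lambda = 5.9 / 11.0 = 0.5364 hours

0.5364 hours


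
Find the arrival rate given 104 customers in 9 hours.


lambda = total arrivals / time = 104 / 9 = 11.56 per hour

11.56 per hour


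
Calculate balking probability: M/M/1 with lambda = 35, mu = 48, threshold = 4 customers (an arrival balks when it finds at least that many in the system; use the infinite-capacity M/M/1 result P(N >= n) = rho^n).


P(N >= 4) = rho^4 = (35/48)^4 = 0.2827

0.2827


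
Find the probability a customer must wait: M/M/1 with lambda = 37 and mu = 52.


P(wait) = rho = lambda/mu = 37/52 = 0.7115

0.7115


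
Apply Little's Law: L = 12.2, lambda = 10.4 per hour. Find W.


W = L / lambda = 12.2 / 10.4 = 1.1731 hours

1.1731 hours


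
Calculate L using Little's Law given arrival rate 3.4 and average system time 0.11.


L = lambda * W = 3.4 * 0.11 = 0.37

0.37


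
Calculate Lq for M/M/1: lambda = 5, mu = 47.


rho = 5/47; Lq = rho^2/(1-rho) = 0.01

0.01


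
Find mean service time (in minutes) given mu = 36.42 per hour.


Mean service time = 60/mu = 60/36.42 = 1.65 minutes

1.65 minutes


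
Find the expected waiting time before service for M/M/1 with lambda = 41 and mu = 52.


rho = 41/52; Wq = rho/(mu - lambda) = 0.0717 hours

0.0717 hours


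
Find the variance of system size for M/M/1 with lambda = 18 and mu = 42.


rho = 18/42; Var(N) = rho/(1-rho)^2 = 1.31

1.31


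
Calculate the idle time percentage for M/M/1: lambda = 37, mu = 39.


Idle fraction = (1 - rho) * 100 = (1 - 37/39) * 100 = 5.1%

5.1%


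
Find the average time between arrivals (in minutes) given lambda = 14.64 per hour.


Mean interarrival time = 60/lambda = 60/14.64 = 4.1 minutes

4.1 minutes


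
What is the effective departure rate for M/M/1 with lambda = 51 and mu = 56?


For a stable queue (lambda < mu), throughput = lambda = 51 per hour

51 per hour
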